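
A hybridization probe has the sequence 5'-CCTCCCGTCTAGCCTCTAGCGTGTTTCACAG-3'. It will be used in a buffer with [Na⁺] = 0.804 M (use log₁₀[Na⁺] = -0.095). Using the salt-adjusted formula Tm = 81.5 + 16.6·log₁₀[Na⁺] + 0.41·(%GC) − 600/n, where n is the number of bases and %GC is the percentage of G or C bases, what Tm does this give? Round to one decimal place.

84.4°C

Length n = 31. C=12, A=4, T=9, G=6
G+C = 18, so %GC = 18/31 × 100 = 58.065%
Salt term: 16.6 × (-0.095) = -1.577
GC term: 0.41 × 58.065 = 23.807; length term: −600/31 = −19.355
Tm = 81.5 + (-1.577) + 23.807 − 19.355 = 84.375 → 84.4°C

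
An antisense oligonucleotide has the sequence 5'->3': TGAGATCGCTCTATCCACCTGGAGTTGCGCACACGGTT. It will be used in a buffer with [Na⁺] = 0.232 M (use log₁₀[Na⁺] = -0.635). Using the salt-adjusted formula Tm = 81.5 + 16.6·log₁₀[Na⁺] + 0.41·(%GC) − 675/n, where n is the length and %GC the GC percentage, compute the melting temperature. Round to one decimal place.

Length n = 38. Counting bases: T=10, G=10, C=11, A=7
G+C = 21, so %GC = 21/38 × 100 = 55.263%
Salt term: 16.6 × (-0.635) = -10.541
GC term: 0.41 × 55.263 = 22.658; length term: −675/38 = −17.763
Tm = 81.5 + (-10.541) + 22.658 − 17.763 = 75.854 → 75.9°C

75.9°C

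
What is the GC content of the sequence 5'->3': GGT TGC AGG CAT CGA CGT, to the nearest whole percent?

Scanning the sequence gives T=4, G=7, A=3, C=4.
G+C = 7 + 4 = 11 out of 18 bases
%GC = 11/18 × 100 = 61.11% ≈ 61%

61%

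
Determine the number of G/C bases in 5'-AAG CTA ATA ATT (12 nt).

Scanning the sequence gives C=1, G=1, T=4, A=6.
Total G or C: 1 + 1 = 2

2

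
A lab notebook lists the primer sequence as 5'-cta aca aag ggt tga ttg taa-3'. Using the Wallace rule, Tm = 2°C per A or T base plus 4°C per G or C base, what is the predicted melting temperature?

Base counts: T=6, G=5, A=8, C=2
AT pairs contribute 14, GC pairs contribute 7.
Tm = 2(14) + 4(7) = 28 + 28 = 56°C

56°C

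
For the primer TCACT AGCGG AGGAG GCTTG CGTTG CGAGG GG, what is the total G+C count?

21

G=15, C=6, T=6, A=5
G+C = 15 + 6 = 21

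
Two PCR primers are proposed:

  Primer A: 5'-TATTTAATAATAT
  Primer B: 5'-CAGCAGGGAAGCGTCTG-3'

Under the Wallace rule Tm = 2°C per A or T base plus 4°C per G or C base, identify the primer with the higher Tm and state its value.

Primer A: A+T=13, G+C=0 → Tm = 2(13)+4(0) = 26°C
Primer B: A+T=6, G+C=11 → Tm = 2(6)+4(11) = 56°C
26°C vs 56°C → primer B is higher.

Primer B, 56°C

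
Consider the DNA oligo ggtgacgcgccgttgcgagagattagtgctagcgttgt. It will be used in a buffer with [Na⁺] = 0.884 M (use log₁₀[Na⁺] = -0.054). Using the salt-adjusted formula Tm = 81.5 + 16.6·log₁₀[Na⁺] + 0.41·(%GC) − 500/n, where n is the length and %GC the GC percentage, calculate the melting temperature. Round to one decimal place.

91.2°C

Length n = 38. Base counts: T=10, G=15, A=6, C=7
G+C = 22, so %GC = 22/38 × 100 = 57.895%
Salt term: 16.6 × (-0.054) = -0.896
GC term: 0.41 × 57.895 = 23.737; length term: −500/38 = −13.158
Tm = 81.5 + (-0.896) + 23.737 − 13.158 = 91.183 → 91.2°C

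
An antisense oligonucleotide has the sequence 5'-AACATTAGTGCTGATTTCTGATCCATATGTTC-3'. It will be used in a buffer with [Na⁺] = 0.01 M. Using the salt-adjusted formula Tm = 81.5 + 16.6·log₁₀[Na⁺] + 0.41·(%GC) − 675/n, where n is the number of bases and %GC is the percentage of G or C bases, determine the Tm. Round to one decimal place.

41.3°C

Length n = 32. Counting bases: A=8, G=5, T=13, C=6
G+C = 11, so %GC = 11/32 × 100 = 34.375%
Salt term: 16.6 × (-2) = -33.2
GC term: 0.41 × 34.375 = 14.094; length term: −675/32 = −21.094
Tm = 81.5 + (-33.2) + 14.094 − 21.094 = 41.3 → 41.3°C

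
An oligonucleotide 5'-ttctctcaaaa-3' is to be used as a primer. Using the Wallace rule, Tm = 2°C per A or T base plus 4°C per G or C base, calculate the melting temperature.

Counting bases: C=3, G=0, T=4, A=4
A+T = 8, G+C = 3
Tm = 4·3 + 2·8 = 12 + 16 = 28°C

28°C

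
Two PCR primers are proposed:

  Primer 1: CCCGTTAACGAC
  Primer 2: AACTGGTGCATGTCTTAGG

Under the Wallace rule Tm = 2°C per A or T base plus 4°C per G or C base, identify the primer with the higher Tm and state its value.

Primer 1: A+T=5, G+C=7 → Tm = 2(5)+4(7) = 38°C
Primer 2: A+T=10, G+C=9 → Tm = 2(10)+4(9) = 56°C
38°C vs 56°C → primer 2 is higher.

Primer 2, 56°C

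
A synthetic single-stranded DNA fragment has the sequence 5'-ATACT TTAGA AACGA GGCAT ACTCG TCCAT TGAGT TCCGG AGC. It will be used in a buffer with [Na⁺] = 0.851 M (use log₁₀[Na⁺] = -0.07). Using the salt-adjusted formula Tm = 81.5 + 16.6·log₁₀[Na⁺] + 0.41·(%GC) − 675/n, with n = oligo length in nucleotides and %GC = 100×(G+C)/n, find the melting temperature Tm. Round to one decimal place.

83.7°C

Length n = 43. Scanning the sequence gives T=11, A=12, C=10, G=10.
G+C = 20, so %GC = 20/43 × 100 = 46.512%
Salt term: 16.6 × (-0.07) = -1.162
GC term: 0.41 × 46.512 = 19.07; length term: −675/43 = −15.698
Tm = 81.5 + (-1.162) + 19.07 − 15.698 = 83.71 → 83.7°C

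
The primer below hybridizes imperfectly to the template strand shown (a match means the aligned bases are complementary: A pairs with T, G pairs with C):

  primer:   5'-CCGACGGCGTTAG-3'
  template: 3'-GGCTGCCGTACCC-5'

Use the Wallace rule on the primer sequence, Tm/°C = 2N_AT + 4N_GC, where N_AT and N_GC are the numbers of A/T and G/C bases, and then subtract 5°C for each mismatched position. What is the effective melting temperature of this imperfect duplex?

29°C

Primer base counts: A=2, T=2, G=5, C=4 → A+T=4, G+C=9
Perfect-match Tm = 2(4) + 4(9) = 8 + 36 = 44°C
Mismatches (positions where the bases are not complementary): 3 (at positions 9, 11, 12)
Effective Tm = 44 − 3×5 = 44 − 15 = 29°C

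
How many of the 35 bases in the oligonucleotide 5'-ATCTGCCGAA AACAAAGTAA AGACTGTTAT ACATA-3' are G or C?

11

Base counts: A=16, C=6, G=5, T=8
G+C = 5 + 6 = 11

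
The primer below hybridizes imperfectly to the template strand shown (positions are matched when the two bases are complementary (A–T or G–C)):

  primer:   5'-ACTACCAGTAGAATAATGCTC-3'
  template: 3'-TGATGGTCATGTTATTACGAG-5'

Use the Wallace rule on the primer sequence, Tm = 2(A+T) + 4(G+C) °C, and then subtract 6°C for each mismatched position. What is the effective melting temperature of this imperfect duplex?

52°C

Primer base counts: A=8, T=5, G=3, C=5 → A+T=13, G+C=8
Perfect-match Tm = 2(13) + 4(8) = 26 + 32 = 58°C
Mismatches (positions where the bases are not complementary): 1 (at position 11)
Effective Tm = 58 − 1×6 = 58 − 6 = 52°C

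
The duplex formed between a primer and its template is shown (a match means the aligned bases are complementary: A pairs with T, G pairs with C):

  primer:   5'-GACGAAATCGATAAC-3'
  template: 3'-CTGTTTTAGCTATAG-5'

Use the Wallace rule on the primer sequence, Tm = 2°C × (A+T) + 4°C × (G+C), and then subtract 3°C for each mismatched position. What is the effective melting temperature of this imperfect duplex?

Primer base counts: A=7, T=2, G=3, C=3 → A+T=9, G+C=6
Perfect-match Tm = 2(9) + 4(6) = 18 + 24 = 42°C
Mismatches (positions where the bases are not complementary): 2 (at positions 4, 14)
Effective Tm = 42 − 2×3 = 42 − 6 = 36°C

36°C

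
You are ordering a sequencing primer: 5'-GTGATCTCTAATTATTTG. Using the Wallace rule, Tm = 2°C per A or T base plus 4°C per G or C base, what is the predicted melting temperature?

Scanning the sequence gives C=2, T=9, A=4, G=3.
A+T = 13, G+C = 5
Tm = 4·5 + 2·13 = 20 + 26 = 46°C

46°C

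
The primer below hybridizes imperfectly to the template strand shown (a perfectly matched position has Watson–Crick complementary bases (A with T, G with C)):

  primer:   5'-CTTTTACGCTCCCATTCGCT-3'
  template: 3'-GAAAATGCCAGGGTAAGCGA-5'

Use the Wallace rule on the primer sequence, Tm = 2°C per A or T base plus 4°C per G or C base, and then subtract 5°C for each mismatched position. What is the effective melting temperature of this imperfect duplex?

Primer base counts: A=2, T=8, G=2, C=8 → A+T=10, G+C=10
Perfect-match Tm = 2(10) + 4(10) = 20 + 40 = 60°C
Mismatches (positions where the bases are not complementary): 1 (at position 9)
Effective Tm = 60 − 1×5 = 60 − 5 = 55°C

55°C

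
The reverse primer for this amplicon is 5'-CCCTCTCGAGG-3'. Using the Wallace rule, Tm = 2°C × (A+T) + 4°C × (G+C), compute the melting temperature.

A=1, T=2, C=5, G=3
A+T = 3, G+C = 8
Tm = 4·8 + 2·3 = 32 + 6 = 38°C

38°C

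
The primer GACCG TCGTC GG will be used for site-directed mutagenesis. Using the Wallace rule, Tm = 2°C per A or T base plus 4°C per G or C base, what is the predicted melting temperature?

42°C

T=2, A=1, G=5, C=4
AT pairs contribute 3, GC pairs contribute 9.
Tm = 2(3) + 4(9) = 6 + 36 = 42°C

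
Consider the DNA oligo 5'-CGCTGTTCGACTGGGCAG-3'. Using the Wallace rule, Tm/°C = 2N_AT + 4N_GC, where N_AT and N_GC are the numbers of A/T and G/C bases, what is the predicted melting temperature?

60°C

Base counts: C=5, G=7, A=2, T=4
A+T = 6, G+C = 12
Tm = 2(6) + 4(12) = 12 + 48 = 60°C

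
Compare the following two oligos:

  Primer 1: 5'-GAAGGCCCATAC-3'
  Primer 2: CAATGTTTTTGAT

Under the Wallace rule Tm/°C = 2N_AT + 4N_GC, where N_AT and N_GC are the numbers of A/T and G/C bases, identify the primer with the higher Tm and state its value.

Primer 1, 38°C

Primer 1: A+T=5, G+C=7 → Tm = 2(5)+4(7) = 38°C
Primer 2: A+T=10, G+C=3 → Tm = 2(10)+4(3) = 32°C
38°C vs 32°C → primer 1 is higher.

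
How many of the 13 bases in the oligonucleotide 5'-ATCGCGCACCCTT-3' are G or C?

Counting bases: G=2, C=6, T=3, A=2
G+C = 2 + 6 = 8

8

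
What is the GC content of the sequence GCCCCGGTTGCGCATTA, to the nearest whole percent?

Counting bases: A=2, T=4, C=6, G=5
G+C = 5 + 6 = 11 out of 17 bases
%GC = 11/17 × 100 = 64.71% ≈ 65%

65%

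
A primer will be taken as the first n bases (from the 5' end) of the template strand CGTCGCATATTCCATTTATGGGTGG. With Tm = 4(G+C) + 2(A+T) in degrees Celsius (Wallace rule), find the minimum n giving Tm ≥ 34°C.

First 11 bases: CGTCGCATATT → Tm = 32°C (< 34°C)
First 12 bases: CGTCGCATATTC → Tm = 36°C (≥ 34°C)
Since every base adds ≥2°C, Tm only increases with n, so the threshold is first crossed at n = 12.

n = 12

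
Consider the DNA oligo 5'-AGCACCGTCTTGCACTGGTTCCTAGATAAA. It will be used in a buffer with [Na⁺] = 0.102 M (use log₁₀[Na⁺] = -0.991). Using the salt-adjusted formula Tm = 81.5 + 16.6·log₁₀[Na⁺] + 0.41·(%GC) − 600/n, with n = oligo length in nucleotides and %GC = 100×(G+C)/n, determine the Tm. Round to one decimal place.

Length n = 30. Base counts: C=8, G=6, T=8, A=8
G+C = 14, so %GC = 14/30 × 100 = 46.667%
Salt term: 16.6 × (-0.991) = -16.451
GC term: 0.41 × 46.667 = 19.133; length term: −600/30 = −20
Tm = 81.5 + (-16.451) + 19.133 − 20 = 64.182 → 64.2°C

64.2°C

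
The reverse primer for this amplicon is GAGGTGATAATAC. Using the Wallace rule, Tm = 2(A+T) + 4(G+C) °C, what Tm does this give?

36°C

Counting bases: C=1, A=5, G=4, T=3
So N_AT = 8 and N_GC = 5.
Tm = 2(8) + 4(5) = 16 + 20 = 36°C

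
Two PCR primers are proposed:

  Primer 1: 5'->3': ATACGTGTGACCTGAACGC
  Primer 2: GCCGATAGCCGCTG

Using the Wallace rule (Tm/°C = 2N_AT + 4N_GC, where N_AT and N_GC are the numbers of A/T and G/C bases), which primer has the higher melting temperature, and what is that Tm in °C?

Primer 1: A+T=9, G+C=10 → Tm = 2(9)+4(10) = 58°C
Primer 2: A+T=4, G+C=10 → Tm = 2(4)+4(10) = 48°C
58°C vs 48°C → primer 1 is higher.

Primer 1, 58°C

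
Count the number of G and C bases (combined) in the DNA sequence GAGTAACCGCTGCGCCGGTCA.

14

Counting bases: A=4, T=3, G=7, C=7
G+C = 7 + 7 = 14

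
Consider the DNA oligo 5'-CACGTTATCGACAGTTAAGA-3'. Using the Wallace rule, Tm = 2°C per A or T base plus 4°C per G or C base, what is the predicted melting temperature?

Counting bases: G=4, C=4, A=7, T=5
A+T = 12, G+C = 8
Tm = 2(12) + 4(8) = 24 + 32 = 56°C

56°C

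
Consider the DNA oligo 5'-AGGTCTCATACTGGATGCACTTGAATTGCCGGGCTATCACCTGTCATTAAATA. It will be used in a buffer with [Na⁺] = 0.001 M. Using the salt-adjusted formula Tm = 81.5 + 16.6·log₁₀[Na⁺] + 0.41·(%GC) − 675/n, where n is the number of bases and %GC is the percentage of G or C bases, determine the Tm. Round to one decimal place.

36.8°C

Length n = 53. A=14, T=16, G=11, C=12
G+C = 23, so %GC = 23/53 × 100 = 43.396%
Salt term: 16.6 × (-3) = -49.8
GC term: 0.41 × 43.396 = 17.792; length term: −675/53 = −12.736
Tm = 81.5 + (-49.8) + 17.792 − 12.736 = 36.756 → 36.8°C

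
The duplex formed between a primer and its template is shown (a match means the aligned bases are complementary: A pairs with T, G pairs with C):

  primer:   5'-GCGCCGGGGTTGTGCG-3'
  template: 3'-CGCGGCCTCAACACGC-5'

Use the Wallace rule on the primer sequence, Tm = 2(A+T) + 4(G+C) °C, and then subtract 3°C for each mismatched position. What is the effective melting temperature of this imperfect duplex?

55°C

Primer base counts: A=0, T=3, G=9, C=4 → A+T=3, G+C=13
Perfect-match Tm = 2(3) + 4(13) = 6 + 52 = 58°C
Mismatches (positions where the bases are not complementary): 1 (at position 8)
Effective Tm = 58 − 1×3 = 58 − 3 = 55°C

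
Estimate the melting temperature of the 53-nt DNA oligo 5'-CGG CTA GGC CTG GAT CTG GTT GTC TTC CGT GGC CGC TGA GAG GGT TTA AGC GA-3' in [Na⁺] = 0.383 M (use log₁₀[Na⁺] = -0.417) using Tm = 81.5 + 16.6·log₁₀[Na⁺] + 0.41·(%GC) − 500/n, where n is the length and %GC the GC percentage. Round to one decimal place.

89.9°C

Length n = 53. Base counts: G=20, T=14, A=7, C=12
G+C = 32, so %GC = 32/53 × 100 = 60.377%
Salt term: 16.6 × (-0.417) = -6.922
GC term: 0.41 × 60.377 = 24.755; length term: −500/53 = −9.434
Tm = 81.5 + (-6.922) + 24.755 − 9.434 = 89.899 → 89.9°C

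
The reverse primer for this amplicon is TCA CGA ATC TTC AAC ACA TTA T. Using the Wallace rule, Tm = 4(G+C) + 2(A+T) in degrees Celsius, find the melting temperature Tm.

Base counts: G=1, A=8, T=7, C=6
AT pairs contribute 15, GC pairs contribute 7.
Tm = 2×15 + 4×7 = 58°C

58°C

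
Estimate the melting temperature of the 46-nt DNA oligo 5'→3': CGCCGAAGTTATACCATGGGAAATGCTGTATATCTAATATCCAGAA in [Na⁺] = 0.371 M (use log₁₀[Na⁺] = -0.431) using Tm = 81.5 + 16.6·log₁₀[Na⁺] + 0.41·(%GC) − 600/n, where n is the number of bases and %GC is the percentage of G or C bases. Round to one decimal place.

77.3°C

Length n = 46. Base counts: T=12, A=16, C=9, G=9
G+C = 18, so %GC = 18/46 × 100 = 39.13%
Salt term: 16.6 × (-0.431) = -7.155
GC term: 0.41 × 39.13 = 16.043; length term: −600/46 = −13.043
Tm = 81.5 + (-7.155) + 16.043 − 13.043 = 77.345 → 77.3°C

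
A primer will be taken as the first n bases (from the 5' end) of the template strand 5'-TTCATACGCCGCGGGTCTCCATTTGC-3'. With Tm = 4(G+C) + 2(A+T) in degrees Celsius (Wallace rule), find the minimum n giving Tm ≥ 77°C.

First 24 bases: TTCATACGCCGCGGGTCTCCATTT → Tm = 74°C (< 77°C)
First 25 bases: TTCATACGCCGCGGGTCTCCATTTG → Tm = 78°C (≥ 77°C)
Since every base adds ≥2°C, Tm only increases with n, so the threshold is first crossed at n = 25.

n = 25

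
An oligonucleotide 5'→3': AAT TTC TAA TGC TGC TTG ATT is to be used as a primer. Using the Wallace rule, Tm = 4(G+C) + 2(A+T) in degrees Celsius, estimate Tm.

Scanning the sequence gives G=3, C=3, T=10, A=5.
So N_AT = 15 and N_GC = 6.
Tm = 2(15) + 4(6) = 30 + 24 = 54°C

54°C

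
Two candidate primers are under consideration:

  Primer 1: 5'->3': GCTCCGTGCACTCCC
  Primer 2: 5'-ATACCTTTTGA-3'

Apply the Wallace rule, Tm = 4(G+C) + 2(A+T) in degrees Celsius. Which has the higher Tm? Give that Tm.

Primer 1, 52°C

Primer 1: A+T=4, G+C=11 → Tm = 2(4)+4(11) = 52°C
Primer 2: A+T=8, G+C=3 → Tm = 2(8)+4(3) = 28°C
52°C vs 28°C → primer 1 is higher.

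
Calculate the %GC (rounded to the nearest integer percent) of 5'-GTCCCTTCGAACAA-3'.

50%

Base counts: A=4, G=2, T=3, C=5
G+C = 2 + 5 = 7 out of 14 bases
%GC = 7/14 × 100 = 50% ≈ 50%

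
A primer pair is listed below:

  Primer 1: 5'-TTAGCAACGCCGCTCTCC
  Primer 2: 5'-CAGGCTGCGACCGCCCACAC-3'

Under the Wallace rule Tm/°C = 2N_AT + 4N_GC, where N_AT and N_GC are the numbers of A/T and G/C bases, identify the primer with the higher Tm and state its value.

Primer 2, 70°C

Primer 1: A+T=7, G+C=11 → Tm = 2(7)+4(11) = 58°C
Primer 2: A+T=5, G+C=15 → Tm = 2(5)+4(15) = 70°C
58°C vs 70°C → primer 2 is higher.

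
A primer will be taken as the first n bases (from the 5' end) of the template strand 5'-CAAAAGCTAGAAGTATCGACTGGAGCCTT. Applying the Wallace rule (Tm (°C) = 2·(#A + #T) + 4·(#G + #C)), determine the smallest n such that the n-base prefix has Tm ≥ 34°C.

n = 13

First 12 bases: CAAAAGCTAGAA → Tm = 32°C (< 34°C)
First 13 bases: CAAAAGCTAGAAG → Tm = 36°C (≥ 34°C)
Each additional base adds 2°C (A/T) or 4°C (G/C), so Tm is non-decreasing in n; n = 13 is the first length to reach 34°C.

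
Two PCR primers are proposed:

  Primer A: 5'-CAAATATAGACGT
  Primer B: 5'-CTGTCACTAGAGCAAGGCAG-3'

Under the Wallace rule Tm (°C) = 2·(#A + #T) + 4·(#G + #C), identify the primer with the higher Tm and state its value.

Primer A: A+T=9, G+C=4 → Tm = 2(9)+4(4) = 34°C
Primer B: A+T=9, G+C=11 → Tm = 2(9)+4(11) = 62°C
34°C vs 62°C → primer B is higher.

Primer B, 62°C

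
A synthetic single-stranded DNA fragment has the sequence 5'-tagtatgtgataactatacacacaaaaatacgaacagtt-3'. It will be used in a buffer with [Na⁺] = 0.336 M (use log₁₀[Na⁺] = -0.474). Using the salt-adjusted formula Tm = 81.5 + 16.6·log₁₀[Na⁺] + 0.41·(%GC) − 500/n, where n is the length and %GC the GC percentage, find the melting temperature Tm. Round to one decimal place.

Length n = 39. Counting bases: A=18, G=5, T=10, C=6
G+C = 11, so %GC = 11/39 × 100 = 28.205%
Salt term: 16.6 × (-0.474) = -7.868
GC term: 0.41 × 28.205 = 11.564; length term: −500/39 = −12.821
Tm = 81.5 + (-7.868) + 11.564 − 12.821 = 72.375 → 72.4°C

72.4°C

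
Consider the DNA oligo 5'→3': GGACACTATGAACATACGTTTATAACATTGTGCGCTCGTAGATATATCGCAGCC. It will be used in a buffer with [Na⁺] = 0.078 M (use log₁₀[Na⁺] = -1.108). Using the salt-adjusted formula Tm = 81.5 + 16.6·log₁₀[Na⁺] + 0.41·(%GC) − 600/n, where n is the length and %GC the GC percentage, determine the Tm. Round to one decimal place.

Length n = 54. Base counts: G=11, A=16, T=15, C=12
G+C = 23, so %GC = 23/54 × 100 = 42.593%
Salt term: 16.6 × (-1.108) = -18.393
GC term: 0.41 × 42.593 = 17.463; length term: −600/54 = −11.111
Tm = 81.5 + (-18.393) + 17.463 − 11.111 = 69.459 → 69.5°C

69.5°C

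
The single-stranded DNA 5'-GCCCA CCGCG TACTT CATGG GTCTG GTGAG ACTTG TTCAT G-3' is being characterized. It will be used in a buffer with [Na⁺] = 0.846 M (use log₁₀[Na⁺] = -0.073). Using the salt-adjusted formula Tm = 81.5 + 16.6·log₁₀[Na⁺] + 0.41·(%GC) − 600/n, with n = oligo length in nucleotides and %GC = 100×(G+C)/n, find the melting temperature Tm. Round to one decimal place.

88.7°C

Length n = 41. Counting bases: T=12, G=12, C=11, A=6
G+C = 23, so %GC = 23/41 × 100 = 56.098%
Salt term: 16.6 × (-0.073) = -1.212
GC term: 0.41 × 56.098 = 23; length term: −600/41 = −14.634
Tm = 81.5 + (-1.212) + 23 − 14.634 = 88.654 → 88.7°C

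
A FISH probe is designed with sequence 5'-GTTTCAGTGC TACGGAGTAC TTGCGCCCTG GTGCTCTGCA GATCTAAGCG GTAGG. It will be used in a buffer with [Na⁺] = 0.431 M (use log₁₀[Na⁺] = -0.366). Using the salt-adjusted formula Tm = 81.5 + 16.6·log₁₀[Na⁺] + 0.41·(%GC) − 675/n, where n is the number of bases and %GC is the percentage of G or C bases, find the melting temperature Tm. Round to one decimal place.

Length n = 55. Base counts: A=9, C=13, G=18, T=15
G+C = 31, so %GC = 31/55 × 100 = 56.364%
Salt term: 16.6 × (-0.366) = -6.076
GC term: 0.41 × 56.364 = 23.109; length term: −675/55 = −12.273
Tm = 81.5 + (-6.076) + 23.109 − 12.273 = 86.26 → 86.3°C

86.3°C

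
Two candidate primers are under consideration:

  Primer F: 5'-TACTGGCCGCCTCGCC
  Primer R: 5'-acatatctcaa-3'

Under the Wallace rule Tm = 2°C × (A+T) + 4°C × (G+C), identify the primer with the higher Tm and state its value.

Primer F, 56°C

Primer F: A+T=4, G+C=12 → Tm = 2(4)+4(12) = 56°C
Primer R: A+T=8, G+C=3 → Tm = 2(8)+4(3) = 28°C
56°C vs 28°C → primer F is higher.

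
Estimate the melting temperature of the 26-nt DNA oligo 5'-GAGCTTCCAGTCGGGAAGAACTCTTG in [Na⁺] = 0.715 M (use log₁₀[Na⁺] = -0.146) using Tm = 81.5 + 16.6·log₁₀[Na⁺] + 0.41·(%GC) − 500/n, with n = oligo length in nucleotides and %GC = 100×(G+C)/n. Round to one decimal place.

Length n = 26. Base counts: G=8, A=6, C=6, T=6
G+C = 14, so %GC = 14/26 × 100 = 53.846%
Salt term: 16.6 × (-0.146) = -2.424
GC term: 0.41 × 53.846 = 22.077; length term: −500/26 = −19.231
Tm = 81.5 + (-2.424) + 22.077 − 19.231 = 81.922 → 81.9°C

81.9°C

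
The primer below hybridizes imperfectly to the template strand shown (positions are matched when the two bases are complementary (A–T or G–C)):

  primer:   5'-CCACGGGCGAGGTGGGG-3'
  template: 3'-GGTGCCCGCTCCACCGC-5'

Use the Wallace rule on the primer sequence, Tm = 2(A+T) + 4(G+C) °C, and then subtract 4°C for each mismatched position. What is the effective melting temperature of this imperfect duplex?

58°C

Primer base counts: A=2, T=1, G=10, C=4 → A+T=3, G+C=14
Perfect-match Tm = 2(3) + 4(14) = 6 + 56 = 62°C
Mismatches (positions where the bases are not complementary): 1 (at position 16)
Effective Tm = 62 − 1×4 = 62 − 4 = 58°C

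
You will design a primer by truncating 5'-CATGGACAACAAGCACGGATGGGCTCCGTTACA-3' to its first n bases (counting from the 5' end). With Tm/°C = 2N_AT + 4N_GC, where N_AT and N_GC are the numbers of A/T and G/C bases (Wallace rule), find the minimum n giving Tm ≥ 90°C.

First 27 bases: CATGGACAACAAGCACGGATGGGCTCC → Tm = 86°C (< 90°C)
First 28 bases: CATGGACAACAAGCACGGATGGGCTCCG → Tm = 90°C (≥ 90°C)
Since every base adds ≥2°C, Tm only increases with n, so the threshold is first crossed at n = 28.

n = 28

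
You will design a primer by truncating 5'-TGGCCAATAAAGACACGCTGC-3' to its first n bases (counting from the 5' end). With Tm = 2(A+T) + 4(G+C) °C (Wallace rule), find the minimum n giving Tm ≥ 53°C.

First 17 bases: TGGCCAATAAAGACACG → Tm = 50°C (< 53°C)
First 18 bases: TGGCCAATAAAGACACGC → Tm = 54°C (≥ 53°C)
Each additional base adds 2°C (A/T) or 4°C (G/C), so Tm is non-decreasing in n; n = 18 is the first length to reach 53°C.

n = 18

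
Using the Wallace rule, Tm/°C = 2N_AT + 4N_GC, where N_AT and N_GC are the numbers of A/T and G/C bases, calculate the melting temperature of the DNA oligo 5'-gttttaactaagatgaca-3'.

Counting bases: A=7, T=6, G=3, C=2
So N_AT = 13 and N_GC = 5.
Tm = 2(13) + 4(5) = 26 + 20 = 46°C

46°C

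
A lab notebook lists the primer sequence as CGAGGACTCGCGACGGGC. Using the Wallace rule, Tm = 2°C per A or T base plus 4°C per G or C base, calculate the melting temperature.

64°C

Base counts: C=6, G=8, A=3, T=1
A+T = 4, G+C = 14
Tm = 2(4) + 4(14) = 8 + 56 = 64°C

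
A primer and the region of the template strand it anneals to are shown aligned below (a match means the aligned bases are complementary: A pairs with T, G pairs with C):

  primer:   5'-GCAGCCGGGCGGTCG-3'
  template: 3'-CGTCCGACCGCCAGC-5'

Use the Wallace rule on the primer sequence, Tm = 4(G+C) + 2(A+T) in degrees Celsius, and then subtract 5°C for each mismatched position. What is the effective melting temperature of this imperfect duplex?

46°C

Primer base counts: A=1, T=1, G=8, C=5 → A+T=2, G+C=13
Perfect-match Tm = 2(2) + 4(13) = 4 + 52 = 56°C
Mismatches (positions where the bases are not complementary): 2 (at positions 5, 7)
Effective Tm = 56 − 2×5 = 56 − 10 = 46°C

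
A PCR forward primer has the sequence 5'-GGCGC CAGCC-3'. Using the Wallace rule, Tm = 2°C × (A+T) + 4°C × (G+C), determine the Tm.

C=5, G=4, A=1, T=0
AT pairs contribute 1, GC pairs contribute 9.
Tm = 2(1) + 4(9) = 2 + 36 = 38°C

38°C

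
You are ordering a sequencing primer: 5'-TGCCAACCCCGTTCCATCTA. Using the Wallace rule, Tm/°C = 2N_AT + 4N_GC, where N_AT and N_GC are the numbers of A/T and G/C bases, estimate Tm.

62°C

Base counts: A=4, T=5, G=2, C=9
AT pairs contribute 9, GC pairs contribute 11.
Tm = 2×9 + 4×11 = 62°C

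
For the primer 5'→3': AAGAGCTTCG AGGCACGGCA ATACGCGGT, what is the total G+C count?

Base counts: A=8, G=10, T=4, C=7
G+C = 10 + 7 = 17

17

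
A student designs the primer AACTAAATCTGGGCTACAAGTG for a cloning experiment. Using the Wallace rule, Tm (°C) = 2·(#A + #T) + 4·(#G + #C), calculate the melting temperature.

62°C

Base counts: T=5, G=5, C=4, A=8
AT pairs contribute 13, GC pairs contribute 9.
Tm = 2(13) + 4(9) = 26 + 36 = 62°C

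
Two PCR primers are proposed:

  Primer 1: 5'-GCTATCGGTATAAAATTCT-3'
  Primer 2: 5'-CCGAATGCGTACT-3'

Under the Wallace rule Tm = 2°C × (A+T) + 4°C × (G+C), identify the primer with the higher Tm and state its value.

Primer 1, 50°C

Primer 1: A+T=13, G+C=6 → Tm = 2(13)+4(6) = 50°C
Primer 2: A+T=6, G+C=7 → Tm = 2(6)+4(7) = 40°C
50°C vs 40°C → primer 1 is higher.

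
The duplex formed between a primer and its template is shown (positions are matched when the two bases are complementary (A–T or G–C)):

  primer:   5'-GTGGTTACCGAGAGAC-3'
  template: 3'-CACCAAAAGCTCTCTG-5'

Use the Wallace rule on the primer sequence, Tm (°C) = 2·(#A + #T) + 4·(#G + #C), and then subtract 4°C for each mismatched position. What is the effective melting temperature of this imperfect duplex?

42°C

Primer base counts: A=4, T=3, G=6, C=3 → A+T=7, G+C=9
Perfect-match Tm = 2(7) + 4(9) = 14 + 36 = 50°C
Mismatches (positions where the bases are not complementary): 2 (at positions 7, 8)
Effective Tm = 50 − 2×4 = 50 − 8 = 42°C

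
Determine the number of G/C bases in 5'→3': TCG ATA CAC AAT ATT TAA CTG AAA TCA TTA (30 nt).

7

Counting bases: G=2, A=13, C=5, T=10
Total G or C: 2 + 5 = 7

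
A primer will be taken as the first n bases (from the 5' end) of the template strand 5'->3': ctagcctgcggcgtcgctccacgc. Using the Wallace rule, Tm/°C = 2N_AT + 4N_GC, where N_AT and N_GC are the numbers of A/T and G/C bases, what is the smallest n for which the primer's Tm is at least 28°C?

First 8 bases: CTAGCCTG → Tm = 26°C (< 28°C)
First 9 bases: CTAGCCTGC → Tm = 30°C (≥ 28°C)
Since every base adds ≥2°C, Tm only increases with n, so the threshold is first crossed at n = 9.

n = 9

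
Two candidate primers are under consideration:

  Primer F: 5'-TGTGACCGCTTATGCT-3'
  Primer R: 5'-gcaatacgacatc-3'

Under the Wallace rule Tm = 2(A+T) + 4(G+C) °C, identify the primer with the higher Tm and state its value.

Primer F, 48°C

Primer F: A+T=8, G+C=8 → Tm = 2(8)+4(8) = 48°C
Primer R: A+T=7, G+C=6 → Tm = 2(7)+4(6) = 38°C
48°C vs 38°C → primer F is higher.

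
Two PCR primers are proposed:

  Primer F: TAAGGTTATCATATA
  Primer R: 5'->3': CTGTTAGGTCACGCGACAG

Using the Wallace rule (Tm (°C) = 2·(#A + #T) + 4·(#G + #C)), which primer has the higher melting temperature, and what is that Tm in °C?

Primer R, 60°C

Primer F: A+T=12, G+C=3 → Tm = 2(12)+4(3) = 36°C
Primer R: A+T=8, G+C=11 → Tm = 2(8)+4(11) = 60°C
36°C vs 60°C → primer R is higher.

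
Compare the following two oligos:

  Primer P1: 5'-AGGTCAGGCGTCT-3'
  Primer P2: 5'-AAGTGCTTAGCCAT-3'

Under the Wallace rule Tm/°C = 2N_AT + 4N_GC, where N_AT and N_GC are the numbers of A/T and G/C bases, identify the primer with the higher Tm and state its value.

Primer P1: A+T=5, G+C=8 → Tm = 2(5)+4(8) = 42°C
Primer P2: A+T=8, G+C=6 → Tm = 2(8)+4(6) = 40°C
42°C vs 40°C → primer P1 is higher.

Primer P1, 42°C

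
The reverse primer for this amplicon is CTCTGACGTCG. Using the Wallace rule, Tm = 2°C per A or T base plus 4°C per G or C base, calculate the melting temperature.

36°C

Scanning the sequence gives G=3, C=4, A=1, T=3.
A+T = 4, G+C = 7
Tm = 2×4 + 4×7 = 36°C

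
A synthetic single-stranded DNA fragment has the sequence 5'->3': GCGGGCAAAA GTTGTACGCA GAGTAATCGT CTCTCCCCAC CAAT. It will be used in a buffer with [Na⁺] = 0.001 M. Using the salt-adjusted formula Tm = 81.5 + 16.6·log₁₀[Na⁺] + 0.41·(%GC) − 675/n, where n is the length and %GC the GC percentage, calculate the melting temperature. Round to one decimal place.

37.8°C

Length n = 44. T=9, G=10, A=12, C=13
G+C = 23, so %GC = 23/44 × 100 = 52.273%
Salt term: 16.6 × (-3) = -49.8
GC term: 0.41 × 52.273 = 21.432; length term: −675/44 = −15.341
Tm = 81.5 + (-49.8) + 21.432 − 15.341 = 37.791 → 37.8°C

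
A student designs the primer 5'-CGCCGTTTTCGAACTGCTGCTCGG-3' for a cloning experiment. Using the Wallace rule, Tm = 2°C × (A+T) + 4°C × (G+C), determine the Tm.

78°C

Counting bases: A=2, T=7, C=8, G=7
A+T = 9, G+C = 15
Tm = 2(9) + 4(15) = 18 + 60 = 78°C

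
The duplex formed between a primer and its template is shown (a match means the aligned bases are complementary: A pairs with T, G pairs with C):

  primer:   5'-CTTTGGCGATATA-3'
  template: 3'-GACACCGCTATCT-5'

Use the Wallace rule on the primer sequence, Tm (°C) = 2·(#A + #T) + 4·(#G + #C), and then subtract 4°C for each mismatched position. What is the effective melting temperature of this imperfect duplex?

28°C

Primer base counts: A=3, T=5, G=3, C=2 → A+T=8, G+C=5
Perfect-match Tm = 2(8) + 4(5) = 16 + 20 = 36°C
Mismatches (positions where the bases are not complementary): 2 (at positions 3, 12)
Effective Tm = 36 − 2×4 = 36 − 8 = 28°C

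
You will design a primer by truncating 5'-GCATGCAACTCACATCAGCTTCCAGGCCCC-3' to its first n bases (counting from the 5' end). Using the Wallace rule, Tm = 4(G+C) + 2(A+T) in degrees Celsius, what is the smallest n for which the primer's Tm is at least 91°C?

First 28 bases: GCATGCAACTCACATCAGCTTCCAGGCC → Tm = 88°C (< 91°C)
First 29 bases: GCATGCAACTCACATCAGCTTCCAGGCCC → Tm = 92°C (≥ 91°C)
Since every base adds ≥2°C, Tm only increases with n, so the threshold is first crossed at n = 29.

n = 29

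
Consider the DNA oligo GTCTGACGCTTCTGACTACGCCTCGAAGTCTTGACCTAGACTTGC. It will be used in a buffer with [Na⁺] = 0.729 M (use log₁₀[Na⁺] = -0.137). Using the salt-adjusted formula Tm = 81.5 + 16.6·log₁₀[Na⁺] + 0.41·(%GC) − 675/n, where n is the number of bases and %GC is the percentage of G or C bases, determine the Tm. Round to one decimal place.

86.1°C

Length n = 45. Scanning the sequence gives C=14, G=10, A=8, T=13.
G+C = 24, so %GC = 24/45 × 100 = 53.333%
Salt term: 16.6 × (-0.137) = -2.274
GC term: 0.41 × 53.333 = 21.867; length term: −675/45 = −15
Tm = 81.5 + (-2.274) + 21.867 − 15 = 86.093 → 86.1°C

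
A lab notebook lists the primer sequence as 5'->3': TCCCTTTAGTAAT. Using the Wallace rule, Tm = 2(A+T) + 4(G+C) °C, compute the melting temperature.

34°C

G=1, C=3, T=6, A=3
So N_AT = 9 and N_GC = 4.
Tm = 2(9) + 4(4) = 18 + 16 = 34°C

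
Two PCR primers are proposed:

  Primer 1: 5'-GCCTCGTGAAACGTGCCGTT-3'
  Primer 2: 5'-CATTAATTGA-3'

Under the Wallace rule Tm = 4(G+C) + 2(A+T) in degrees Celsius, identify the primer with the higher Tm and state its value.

Primer 1: A+T=8, G+C=12 → Tm = 2(8)+4(12) = 64°C
Primer 2: A+T=8, G+C=2 → Tm = 2(8)+4(2) = 24°C
64°C vs 24°C → primer 1 is higher.

Primer 1, 64°C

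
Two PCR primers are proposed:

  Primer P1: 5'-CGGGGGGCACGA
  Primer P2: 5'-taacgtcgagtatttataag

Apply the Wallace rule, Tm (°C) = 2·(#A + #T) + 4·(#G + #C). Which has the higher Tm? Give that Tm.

Primer P1: A+T=2, G+C=10 → Tm = 2(2)+4(10) = 44°C
Primer P2: A+T=14, G+C=6 → Tm = 2(14)+4(6) = 52°C
44°C vs 52°C → primer P2 is higher.

Primer P2, 52°C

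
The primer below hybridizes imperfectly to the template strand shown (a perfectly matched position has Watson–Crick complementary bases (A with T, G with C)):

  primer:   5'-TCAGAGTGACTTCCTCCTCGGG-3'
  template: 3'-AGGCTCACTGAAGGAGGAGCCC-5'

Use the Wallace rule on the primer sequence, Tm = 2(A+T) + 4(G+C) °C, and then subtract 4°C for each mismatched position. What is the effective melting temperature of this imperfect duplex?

66°C

Primer base counts: A=3, T=6, G=6, C=7 → A+T=9, G+C=13
Perfect-match Tm = 2(9) + 4(13) = 18 + 52 = 70°C
Mismatches (positions where the bases are not complementary): 1 (at position 3)
Effective Tm = 70 − 1×4 = 70 − 4 = 66°C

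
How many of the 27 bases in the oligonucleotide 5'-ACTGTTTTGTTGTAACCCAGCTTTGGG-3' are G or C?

Scanning the sequence gives C=5, G=7, T=11, A=4.
G+C = 7 + 5 = 12

12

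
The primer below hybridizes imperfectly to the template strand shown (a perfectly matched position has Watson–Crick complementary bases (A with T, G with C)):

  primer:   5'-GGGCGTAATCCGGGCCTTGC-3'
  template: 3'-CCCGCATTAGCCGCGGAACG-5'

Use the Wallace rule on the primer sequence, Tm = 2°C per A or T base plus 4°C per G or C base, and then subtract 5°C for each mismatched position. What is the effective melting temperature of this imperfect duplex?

58°C

Primer base counts: A=2, T=4, G=8, C=6 → A+T=6, G+C=14
Perfect-match Tm = 2(6) + 4(14) = 12 + 56 = 68°C
Mismatches (positions where the bases are not complementary): 2 (at positions 11, 13)
Effective Tm = 68 − 2×5 = 68 − 10 = 58°C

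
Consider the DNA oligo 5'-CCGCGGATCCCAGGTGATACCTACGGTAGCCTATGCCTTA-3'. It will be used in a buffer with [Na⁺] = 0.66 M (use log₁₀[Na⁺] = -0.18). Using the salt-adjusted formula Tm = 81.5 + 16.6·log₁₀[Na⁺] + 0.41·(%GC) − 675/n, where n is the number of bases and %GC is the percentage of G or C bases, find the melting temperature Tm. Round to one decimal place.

85.2°C

Length n = 40. Scanning the sequence gives T=9, A=8, G=10, C=13.
G+C = 23, so %GC = 23/40 × 100 = 57.5%
Salt term: 16.6 × (-0.18) = -2.988
GC term: 0.41 × 57.5 = 23.575; length term: −675/40 = −16.875
Tm = 81.5 + (-2.988) + 23.575 − 16.875 = 85.212 → 85.2°C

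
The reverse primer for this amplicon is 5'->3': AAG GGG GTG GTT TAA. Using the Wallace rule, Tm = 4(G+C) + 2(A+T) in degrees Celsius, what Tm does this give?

Counting bases: G=7, C=0, A=4, T=4
AT pairs contribute 8, GC pairs contribute 7.
Tm = 4·7 + 2·8 = 28 + 16 = 44°C

44°C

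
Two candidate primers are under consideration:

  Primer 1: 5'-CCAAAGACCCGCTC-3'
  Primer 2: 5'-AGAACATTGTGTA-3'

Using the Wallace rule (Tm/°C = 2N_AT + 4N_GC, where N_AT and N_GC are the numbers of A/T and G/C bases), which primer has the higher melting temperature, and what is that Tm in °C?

Primer 1: A+T=5, G+C=9 → Tm = 2(5)+4(9) = 46°C
Primer 2: A+T=9, G+C=4 → Tm = 2(9)+4(4) = 34°C
46°C vs 34°C → primer 1 is higher.

Primer 1, 46°C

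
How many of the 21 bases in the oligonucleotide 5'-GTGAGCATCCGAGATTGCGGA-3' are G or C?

Counting bases: T=4, A=5, G=8, C=4
Total G or C: 8 + 4 = 12

12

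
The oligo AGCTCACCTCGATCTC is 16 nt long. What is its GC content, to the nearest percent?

56%

A=3, T=4, C=7, G=2
G+C = 2 + 7 = 9 out of 16 bases
%GC = 9/16 × 100 = 56.25% ≈ 56%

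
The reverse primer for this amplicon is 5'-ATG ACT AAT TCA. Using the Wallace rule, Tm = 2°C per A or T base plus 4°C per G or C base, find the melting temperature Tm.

Counting bases: A=5, G=1, C=2, T=4
AT pairs contribute 9, GC pairs contribute 3.
Tm = 4·3 + 2·9 = 12 + 18 = 30°C

30°C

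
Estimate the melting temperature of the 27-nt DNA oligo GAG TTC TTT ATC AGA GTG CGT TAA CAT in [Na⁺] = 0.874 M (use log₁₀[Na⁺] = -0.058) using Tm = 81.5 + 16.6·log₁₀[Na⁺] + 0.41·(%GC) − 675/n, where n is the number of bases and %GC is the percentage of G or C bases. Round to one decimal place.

70.7°C

Length n = 27. Counting bases: G=6, C=4, A=7, T=10
G+C = 10, so %GC = 10/27 × 100 = 37.037%
Salt term: 16.6 × (-0.058) = -0.963
GC term: 0.41 × 37.037 = 15.185; length term: −675/27 = −25
Tm = 81.5 + (-0.963) + 15.185 − 25 = 70.722 → 70.7°C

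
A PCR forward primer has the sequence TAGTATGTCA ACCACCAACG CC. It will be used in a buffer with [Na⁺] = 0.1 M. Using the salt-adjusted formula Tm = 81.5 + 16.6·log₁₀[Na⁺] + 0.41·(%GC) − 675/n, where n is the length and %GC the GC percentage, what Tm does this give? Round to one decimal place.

Length n = 22. Counting bases: G=3, T=4, C=8, A=7
G+C = 11, so %GC = 11/22 × 100 = 50%
Salt term: 16.6 × (-1) = -16.6
GC term: 0.41 × 50 = 20.5; length term: −675/22 = −30.682
Tm = 81.5 + (-16.6) + 20.5 − 30.682 = 54.718 → 54.7°C

54.7°C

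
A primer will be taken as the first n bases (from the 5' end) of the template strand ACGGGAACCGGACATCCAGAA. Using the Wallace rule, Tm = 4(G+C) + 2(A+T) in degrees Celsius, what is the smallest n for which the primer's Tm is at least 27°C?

n = 9

First 8 bases: ACGGGAAC → Tm = 26°C (< 27°C)
First 9 bases: ACGGGAACC → Tm = 30°C (≥ 27°C)
Since every base adds ≥2°C, Tm only increases with n, so the threshold is first crossed at n = 9.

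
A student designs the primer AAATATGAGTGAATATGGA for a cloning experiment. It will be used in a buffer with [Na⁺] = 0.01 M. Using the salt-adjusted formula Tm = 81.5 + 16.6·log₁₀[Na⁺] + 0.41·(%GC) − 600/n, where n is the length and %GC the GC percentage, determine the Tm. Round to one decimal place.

27.5°C

Length n = 19. C=0, T=5, G=5, A=9
G+C = 5, so %GC = 5/19 × 100 = 26.316%
Salt term: 16.6 × (-2) = -33.2
GC term: 0.41 × 26.316 = 10.79; length term: −600/19 = −31.579
Tm = 81.5 + (-33.2) + 10.79 − 31.579 = 27.511 → 27.5°C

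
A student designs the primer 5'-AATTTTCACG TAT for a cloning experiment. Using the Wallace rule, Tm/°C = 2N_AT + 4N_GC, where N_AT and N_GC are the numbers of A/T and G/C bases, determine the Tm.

Base counts: A=4, C=2, G=1, T=6
AT pairs contribute 10, GC pairs contribute 3.
Tm = 4·3 + 2·10 = 12 + 20 = 32°C

32°C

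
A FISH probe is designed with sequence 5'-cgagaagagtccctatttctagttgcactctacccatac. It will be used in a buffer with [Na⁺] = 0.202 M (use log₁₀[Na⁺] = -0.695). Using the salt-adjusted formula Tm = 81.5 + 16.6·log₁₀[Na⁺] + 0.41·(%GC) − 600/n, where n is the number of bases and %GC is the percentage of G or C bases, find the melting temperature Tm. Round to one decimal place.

Length n = 39. C=12, T=11, A=10, G=6
G+C = 18, so %GC = 18/39 × 100 = 46.154%
Salt term: 16.6 × (-0.695) = -11.537
GC term: 0.41 × 46.154 = 18.923; length term: −600/39 = −15.385
Tm = 81.5 + (-11.537) + 18.923 − 15.385 = 73.501 → 73.5°C

73.5°C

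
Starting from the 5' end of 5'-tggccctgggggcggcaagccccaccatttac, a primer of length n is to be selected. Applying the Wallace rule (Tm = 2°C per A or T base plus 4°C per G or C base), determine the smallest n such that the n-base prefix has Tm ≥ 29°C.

n = 9

First 8 bases: TGGCCCTG → Tm = 28°C (< 29°C)
First 9 bases: TGGCCCTGG → Tm = 32°C (≥ 29°C)
Since every base adds ≥2°C, Tm only increases with n, so the threshold is first crossed at n = 9.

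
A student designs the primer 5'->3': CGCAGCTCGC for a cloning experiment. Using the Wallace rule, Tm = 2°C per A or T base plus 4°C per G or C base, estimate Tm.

Scanning the sequence gives T=1, C=5, A=1, G=3.
AT pairs contribute 2, GC pairs contribute 8.
Tm = 2(2) + 4(8) = 4 + 32 = 36°C

36°C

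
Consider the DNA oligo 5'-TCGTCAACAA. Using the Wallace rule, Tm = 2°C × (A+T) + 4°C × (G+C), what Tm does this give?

Base counts: G=1, C=3, T=2, A=4
AT pairs contribute 6, GC pairs contribute 4.
Tm = 2(6) + 4(4) = 12 + 16 = 28°C

28°C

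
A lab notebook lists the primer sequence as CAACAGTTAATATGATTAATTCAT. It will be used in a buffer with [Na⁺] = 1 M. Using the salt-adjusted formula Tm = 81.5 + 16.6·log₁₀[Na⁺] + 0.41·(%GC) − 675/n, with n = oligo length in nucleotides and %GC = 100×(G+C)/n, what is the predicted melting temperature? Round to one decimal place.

Length n = 24. Base counts: A=10, G=2, T=9, C=3
G+C = 5, so %GC = 5/24 × 100 = 20.833%
Salt term: 16.6 × (0) = 0
GC term: 0.41 × 20.833 = 8.542; length term: −675/24 = −28.125
Tm = 81.5 + (0) + 8.542 − 28.125 = 61.917 → 61.9°C

61.9°C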